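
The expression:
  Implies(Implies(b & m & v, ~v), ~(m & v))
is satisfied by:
  {b: True, m: False, v: False}
  {m: False, v: False, b: False}
  {v: True, b: True, m: False}
  {v: True, m: False, b: False}
  {b: True, m: True, v: False}
  {m: True, b: False, v: False}
  {v: True, m: True, b: True}


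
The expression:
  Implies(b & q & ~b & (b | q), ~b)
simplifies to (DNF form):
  True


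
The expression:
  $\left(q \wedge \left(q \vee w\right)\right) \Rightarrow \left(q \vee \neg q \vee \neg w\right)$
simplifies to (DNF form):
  $\text{True}$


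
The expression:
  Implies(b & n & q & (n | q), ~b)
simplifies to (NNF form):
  ~b | ~n | ~q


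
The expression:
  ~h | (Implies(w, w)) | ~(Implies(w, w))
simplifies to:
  True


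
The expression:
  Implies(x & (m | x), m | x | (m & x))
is always true.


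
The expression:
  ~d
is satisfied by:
  {d: False}


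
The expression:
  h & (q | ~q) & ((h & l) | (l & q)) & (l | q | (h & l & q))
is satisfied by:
  {h: True, l: True}


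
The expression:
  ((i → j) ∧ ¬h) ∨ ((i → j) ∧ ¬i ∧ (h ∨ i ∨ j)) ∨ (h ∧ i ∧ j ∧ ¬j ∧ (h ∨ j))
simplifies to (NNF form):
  (j ∧ ¬h) ∨ ¬i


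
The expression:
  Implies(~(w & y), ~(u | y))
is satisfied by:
  {w: True, u: False, y: False}
  {w: False, u: False, y: False}
  {y: True, w: True, u: False}
  {y: True, u: True, w: True}


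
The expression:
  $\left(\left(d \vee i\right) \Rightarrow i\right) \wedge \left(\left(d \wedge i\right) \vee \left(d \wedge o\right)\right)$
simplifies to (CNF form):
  $d \wedge i$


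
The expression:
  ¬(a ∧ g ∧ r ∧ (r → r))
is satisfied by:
  {g: False, a: False, r: False}
  {r: True, g: False, a: False}
  {a: True, g: False, r: False}
  {r: True, a: True, g: False}
  {g: True, r: False, a: False}
  {r: True, g: True, a: False}
  {a: True, g: True, r: False}


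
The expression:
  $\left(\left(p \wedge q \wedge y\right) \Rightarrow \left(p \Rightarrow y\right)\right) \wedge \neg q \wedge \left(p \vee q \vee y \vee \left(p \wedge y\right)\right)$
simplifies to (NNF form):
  $\neg q \wedge \left(p \vee y\right)$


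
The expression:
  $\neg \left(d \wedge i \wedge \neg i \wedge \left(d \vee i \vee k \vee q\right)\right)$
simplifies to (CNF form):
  $\text{True}$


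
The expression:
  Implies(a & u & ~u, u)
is always true.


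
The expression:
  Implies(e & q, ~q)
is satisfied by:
  {e: False, q: False}
  {q: True, e: False}
  {e: True, q: False}


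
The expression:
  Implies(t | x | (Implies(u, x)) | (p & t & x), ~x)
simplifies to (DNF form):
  ~x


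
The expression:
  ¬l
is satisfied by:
  {l: False}


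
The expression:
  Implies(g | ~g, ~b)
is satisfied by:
  {b: False}


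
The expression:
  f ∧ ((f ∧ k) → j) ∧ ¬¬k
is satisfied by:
  {j: True, f: True, k: True}


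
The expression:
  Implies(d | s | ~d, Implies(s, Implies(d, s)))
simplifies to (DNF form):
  True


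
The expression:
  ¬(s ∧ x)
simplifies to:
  ¬s ∨ ¬x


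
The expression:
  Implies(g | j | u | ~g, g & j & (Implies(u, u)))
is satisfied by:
  {j: True, g: True}


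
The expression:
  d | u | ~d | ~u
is always true.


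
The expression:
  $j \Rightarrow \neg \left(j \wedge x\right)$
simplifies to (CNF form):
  $\neg j \vee \neg x$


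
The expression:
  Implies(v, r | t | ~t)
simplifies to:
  True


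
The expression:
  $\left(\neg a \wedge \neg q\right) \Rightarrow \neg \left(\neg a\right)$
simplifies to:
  $a \vee q$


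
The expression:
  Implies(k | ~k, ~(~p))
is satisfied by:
  {p: True}


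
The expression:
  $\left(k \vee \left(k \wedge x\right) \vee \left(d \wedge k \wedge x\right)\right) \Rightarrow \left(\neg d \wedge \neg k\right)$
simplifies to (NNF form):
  $\neg k$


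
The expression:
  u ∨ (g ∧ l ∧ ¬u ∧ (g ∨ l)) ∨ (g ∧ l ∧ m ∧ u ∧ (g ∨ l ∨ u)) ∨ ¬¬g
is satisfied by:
  {g: True, u: True}
  {g: True, u: False}
  {u: True, g: False}


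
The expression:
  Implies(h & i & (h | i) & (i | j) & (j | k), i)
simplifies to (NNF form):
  True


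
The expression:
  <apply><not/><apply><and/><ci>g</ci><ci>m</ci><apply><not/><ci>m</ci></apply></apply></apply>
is always true.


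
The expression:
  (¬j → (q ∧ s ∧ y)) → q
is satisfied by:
  {q: True, j: False}
  {j: False, q: False}
  {j: True, q: True}


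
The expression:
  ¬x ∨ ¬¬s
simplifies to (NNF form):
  s ∨ ¬x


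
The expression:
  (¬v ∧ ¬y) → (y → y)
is always true.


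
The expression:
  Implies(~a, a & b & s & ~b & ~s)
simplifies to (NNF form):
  a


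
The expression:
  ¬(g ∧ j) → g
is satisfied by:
  {g: True}


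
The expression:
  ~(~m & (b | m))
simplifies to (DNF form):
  m | ~b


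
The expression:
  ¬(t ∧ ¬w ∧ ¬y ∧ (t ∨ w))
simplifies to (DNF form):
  w ∨ y ∨ ¬t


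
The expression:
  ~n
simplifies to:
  ~n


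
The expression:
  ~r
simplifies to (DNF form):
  ~r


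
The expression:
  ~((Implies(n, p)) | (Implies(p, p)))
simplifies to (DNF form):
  False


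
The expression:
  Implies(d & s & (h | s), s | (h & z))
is always true.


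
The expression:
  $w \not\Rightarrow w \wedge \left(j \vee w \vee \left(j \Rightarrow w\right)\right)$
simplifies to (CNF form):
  $\text{False}$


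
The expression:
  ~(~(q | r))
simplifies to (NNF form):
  q | r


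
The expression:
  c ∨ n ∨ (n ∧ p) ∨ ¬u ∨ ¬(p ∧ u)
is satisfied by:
  {n: True, c: True, p: False, u: False}
  {n: True, p: False, u: False, c: False}
  {c: True, p: False, u: False, n: False}
  {c: False, p: False, u: False, n: False}
  {n: True, u: True, c: True, p: False}
  {n: True, u: True, c: False, p: False}
  {u: True, c: True, n: False, p: False}
  {u: True, n: False, p: False, c: False}
  {c: True, n: True, p: True, u: False}
  {n: True, p: True, c: False, u: False}
  {c: True, p: True, n: False, u: False}
  {p: True, n: False, u: False, c: False}
  {n: True, u: True, p: True, c: True}
  {n: True, u: True, p: True, c: False}
  {u: True, p: True, c: True, n: False}


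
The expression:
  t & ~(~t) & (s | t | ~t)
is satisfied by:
  {t: True}


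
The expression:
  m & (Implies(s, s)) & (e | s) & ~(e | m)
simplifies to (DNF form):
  False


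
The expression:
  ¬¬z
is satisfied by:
  {z: True}


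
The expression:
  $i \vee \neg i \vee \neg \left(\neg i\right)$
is always true.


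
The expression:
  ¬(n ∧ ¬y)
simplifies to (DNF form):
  y ∨ ¬n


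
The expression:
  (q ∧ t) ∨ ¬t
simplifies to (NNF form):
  q ∨ ¬t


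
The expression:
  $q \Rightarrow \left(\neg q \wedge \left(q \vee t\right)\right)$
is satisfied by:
  {q: False}


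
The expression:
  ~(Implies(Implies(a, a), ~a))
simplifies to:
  a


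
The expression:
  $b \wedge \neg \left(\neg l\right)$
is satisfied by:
  {b: True, l: True}


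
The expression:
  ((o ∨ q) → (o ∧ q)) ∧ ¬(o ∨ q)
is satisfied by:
  {q: False, o: False}


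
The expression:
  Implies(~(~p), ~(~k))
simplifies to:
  k | ~p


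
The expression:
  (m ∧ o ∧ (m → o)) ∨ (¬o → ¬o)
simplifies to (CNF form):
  True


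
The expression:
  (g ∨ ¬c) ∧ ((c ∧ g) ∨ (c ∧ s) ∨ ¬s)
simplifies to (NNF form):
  (c ∧ g) ∨ (¬c ∧ ¬s)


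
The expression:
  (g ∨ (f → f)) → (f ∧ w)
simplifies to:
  f ∧ w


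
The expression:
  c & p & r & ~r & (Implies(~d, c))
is never true.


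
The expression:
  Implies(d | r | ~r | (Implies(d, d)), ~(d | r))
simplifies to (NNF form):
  ~d & ~r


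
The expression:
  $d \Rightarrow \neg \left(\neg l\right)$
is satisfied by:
  {l: True, d: False}
  {d: False, l: False}
  {d: True, l: True}


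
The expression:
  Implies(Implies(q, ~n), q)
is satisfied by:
  {q: True}


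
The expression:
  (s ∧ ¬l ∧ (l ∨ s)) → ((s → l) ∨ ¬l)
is always true.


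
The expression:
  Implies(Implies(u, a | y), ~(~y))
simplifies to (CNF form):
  (u | y) & (y | ~a)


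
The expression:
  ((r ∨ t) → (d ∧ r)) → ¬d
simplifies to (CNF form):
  (t ∨ ¬d) ∧ (¬d ∨ ¬r)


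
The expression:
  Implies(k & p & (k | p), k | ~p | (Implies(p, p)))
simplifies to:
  True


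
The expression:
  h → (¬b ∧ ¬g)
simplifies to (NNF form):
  (¬b ∧ ¬g) ∨ ¬h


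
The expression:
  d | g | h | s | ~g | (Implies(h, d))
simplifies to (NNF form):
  True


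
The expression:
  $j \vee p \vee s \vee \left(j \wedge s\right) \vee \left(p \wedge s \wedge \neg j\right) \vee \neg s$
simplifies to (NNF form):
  $\text{True}$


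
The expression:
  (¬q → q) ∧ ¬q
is never true.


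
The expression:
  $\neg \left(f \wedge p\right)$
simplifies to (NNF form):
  $\neg f \vee \neg p$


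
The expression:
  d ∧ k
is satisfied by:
  {d: True, k: True}


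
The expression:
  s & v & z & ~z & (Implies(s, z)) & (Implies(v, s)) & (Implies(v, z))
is never true.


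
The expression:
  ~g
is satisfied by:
  {g: False}


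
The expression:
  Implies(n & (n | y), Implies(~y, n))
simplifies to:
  True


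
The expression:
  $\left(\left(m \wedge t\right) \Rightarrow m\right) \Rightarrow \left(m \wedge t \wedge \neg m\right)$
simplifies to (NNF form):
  $\text{False}$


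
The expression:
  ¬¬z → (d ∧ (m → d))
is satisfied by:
  {d: True, z: False}
  {z: False, d: False}
  {z: True, d: True}


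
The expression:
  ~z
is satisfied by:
  {z: False}


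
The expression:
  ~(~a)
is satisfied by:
  {a: True}


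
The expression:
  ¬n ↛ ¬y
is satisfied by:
  {y: True, n: False}


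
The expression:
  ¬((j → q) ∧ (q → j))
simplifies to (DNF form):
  (j ∧ ¬q) ∨ (q ∧ ¬j)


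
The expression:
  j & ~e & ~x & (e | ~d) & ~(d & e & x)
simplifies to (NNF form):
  j & ~d & ~e & ~x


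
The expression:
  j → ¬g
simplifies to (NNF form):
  ¬g ∨ ¬j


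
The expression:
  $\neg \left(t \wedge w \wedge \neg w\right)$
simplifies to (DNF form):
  $\text{True}$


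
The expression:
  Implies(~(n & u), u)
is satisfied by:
  {u: True}


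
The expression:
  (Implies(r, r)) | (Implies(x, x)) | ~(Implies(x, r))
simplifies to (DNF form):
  True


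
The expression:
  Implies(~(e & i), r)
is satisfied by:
  {r: True, e: True, i: True}
  {r: True, e: True, i: False}
  {r: True, i: True, e: False}
  {r: True, i: False, e: False}
  {e: True, i: True, r: False}


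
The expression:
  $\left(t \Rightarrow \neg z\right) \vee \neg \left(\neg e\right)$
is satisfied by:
  {e: True, t: False, z: False}
  {e: False, t: False, z: False}
  {z: True, e: True, t: False}
  {z: True, e: False, t: False}
  {t: True, e: True, z: False}
  {t: True, e: False, z: False}
  {t: True, z: True, e: True}


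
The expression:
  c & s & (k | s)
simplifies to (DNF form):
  c & s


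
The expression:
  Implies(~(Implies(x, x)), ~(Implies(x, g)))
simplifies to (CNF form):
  True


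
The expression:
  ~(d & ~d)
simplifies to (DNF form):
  True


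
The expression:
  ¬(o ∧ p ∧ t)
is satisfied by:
  {p: False, t: False, o: False}
  {o: True, p: False, t: False}
  {t: True, p: False, o: False}
  {o: True, t: True, p: False}
  {p: True, o: False, t: False}
  {o: True, p: True, t: False}
  {t: True, p: True, o: False}


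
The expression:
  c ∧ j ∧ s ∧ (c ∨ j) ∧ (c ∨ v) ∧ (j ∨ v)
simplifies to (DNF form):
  c ∧ j ∧ s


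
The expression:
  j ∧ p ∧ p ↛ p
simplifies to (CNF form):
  False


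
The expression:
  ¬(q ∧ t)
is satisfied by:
  {t: False, q: False}
  {q: True, t: False}
  {t: True, q: False}


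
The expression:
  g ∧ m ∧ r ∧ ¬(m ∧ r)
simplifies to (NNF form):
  False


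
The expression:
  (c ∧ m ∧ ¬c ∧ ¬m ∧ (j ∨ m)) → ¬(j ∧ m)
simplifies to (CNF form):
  True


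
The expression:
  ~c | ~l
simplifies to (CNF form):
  ~c | ~l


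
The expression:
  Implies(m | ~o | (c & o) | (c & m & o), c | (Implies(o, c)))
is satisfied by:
  {c: True, o: False, m: False}
  {o: False, m: False, c: False}
  {c: True, m: True, o: False}
  {m: True, o: False, c: False}
  {c: True, o: True, m: False}
  {o: True, c: False, m: False}
  {c: True, m: True, o: True}


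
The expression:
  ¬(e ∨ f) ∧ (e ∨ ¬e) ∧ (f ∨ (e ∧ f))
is never true.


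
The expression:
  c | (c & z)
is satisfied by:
  {c: True}


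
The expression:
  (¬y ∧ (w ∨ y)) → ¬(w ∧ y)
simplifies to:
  True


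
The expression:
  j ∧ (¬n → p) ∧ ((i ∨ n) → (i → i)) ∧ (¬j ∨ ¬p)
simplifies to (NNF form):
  j ∧ n ∧ ¬p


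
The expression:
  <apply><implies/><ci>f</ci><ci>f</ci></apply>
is always true.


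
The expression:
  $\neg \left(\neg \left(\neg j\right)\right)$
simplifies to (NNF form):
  $\neg j$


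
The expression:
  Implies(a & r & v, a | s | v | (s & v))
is always true.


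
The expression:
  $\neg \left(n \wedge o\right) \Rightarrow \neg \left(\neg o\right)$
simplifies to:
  $o$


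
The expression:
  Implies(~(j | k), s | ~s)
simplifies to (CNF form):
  True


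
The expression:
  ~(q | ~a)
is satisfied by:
  {a: True, q: False}


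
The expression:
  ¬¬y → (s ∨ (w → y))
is always true.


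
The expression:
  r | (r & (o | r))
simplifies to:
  r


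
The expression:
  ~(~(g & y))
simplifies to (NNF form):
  g & y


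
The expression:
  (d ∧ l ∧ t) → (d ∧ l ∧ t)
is always true.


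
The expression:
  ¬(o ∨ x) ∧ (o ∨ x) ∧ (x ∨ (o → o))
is never true.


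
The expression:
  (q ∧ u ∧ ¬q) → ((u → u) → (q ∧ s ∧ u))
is always true.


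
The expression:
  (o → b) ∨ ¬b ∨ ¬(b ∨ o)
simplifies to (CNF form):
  True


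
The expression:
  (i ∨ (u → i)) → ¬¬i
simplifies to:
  i ∨ u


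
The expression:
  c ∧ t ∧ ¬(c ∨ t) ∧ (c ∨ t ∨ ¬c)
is never true.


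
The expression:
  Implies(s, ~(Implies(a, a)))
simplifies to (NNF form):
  ~s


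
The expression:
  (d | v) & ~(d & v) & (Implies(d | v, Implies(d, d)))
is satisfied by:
  {d: True, v: False}
  {v: True, d: False}


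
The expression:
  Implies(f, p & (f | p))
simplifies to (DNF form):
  p | ~f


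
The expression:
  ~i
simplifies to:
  ~i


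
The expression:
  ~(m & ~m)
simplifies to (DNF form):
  True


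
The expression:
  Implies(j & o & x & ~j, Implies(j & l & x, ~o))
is always true.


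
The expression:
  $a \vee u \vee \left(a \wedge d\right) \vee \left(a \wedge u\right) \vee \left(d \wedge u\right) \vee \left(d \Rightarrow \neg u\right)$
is always true.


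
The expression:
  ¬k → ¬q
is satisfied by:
  {k: True, q: False}
  {q: False, k: False}
  {q: True, k: True}


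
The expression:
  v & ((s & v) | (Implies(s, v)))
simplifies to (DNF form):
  v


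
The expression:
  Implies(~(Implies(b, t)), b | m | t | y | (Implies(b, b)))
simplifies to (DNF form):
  True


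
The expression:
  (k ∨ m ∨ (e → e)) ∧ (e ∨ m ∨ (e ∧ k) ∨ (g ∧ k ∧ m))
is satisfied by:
  {m: True, e: True}
  {m: True, e: False}
  {e: True, m: False}


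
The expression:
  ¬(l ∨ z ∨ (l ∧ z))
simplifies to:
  ¬l ∧ ¬z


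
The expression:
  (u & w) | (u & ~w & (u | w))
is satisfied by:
  {u: True}


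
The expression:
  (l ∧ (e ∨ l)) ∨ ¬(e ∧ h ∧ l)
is always true.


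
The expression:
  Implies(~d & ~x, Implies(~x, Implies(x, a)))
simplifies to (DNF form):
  True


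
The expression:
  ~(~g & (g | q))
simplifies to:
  g | ~q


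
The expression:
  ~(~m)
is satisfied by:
  {m: True}


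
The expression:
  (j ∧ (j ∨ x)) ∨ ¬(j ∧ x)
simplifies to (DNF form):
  True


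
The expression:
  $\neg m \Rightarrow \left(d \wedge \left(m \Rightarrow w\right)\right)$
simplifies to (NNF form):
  $d \vee m$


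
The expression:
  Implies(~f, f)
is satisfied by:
  {f: True}


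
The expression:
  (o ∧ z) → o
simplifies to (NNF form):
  True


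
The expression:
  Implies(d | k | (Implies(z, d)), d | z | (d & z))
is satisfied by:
  {d: True, z: True}
  {d: True, z: False}
  {z: True, d: False}


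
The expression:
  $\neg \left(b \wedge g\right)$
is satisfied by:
  {g: False, b: False}
  {b: True, g: False}
  {g: True, b: False}


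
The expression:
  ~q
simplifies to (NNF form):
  ~q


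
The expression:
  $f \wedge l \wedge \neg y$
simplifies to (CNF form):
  $f \wedge l \wedge \neg y$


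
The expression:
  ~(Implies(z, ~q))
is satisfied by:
  {z: True, q: True}


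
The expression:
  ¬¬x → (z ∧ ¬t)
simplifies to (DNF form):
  (z ∧ ¬t) ∨ ¬x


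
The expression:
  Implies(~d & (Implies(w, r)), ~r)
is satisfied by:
  {d: True, r: False}
  {r: False, d: False}
  {r: True, d: True}


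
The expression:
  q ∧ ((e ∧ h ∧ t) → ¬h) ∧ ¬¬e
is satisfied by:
  {e: True, q: True, h: False, t: False}
  {e: True, t: True, q: True, h: False}
  {e: True, h: True, q: True, t: False}


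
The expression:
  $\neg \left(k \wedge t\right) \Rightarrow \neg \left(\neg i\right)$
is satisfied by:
  {i: True, k: True, t: True}
  {i: True, k: True, t: False}
  {i: True, t: True, k: False}
  {i: True, t: False, k: False}
  {k: True, t: True, i: False}


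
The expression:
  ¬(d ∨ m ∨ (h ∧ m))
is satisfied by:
  {d: False, m: False}


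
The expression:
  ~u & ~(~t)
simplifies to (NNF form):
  t & ~u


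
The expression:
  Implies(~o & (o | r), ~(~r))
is always true.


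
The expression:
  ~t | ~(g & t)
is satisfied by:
  {g: False, t: False}
  {t: True, g: False}
  {g: True, t: False}


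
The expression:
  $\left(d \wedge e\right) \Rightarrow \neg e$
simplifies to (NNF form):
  $\neg d \vee \neg e$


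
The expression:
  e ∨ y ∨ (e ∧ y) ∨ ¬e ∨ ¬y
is always true.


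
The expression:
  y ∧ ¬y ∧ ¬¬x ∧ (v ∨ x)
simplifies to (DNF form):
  False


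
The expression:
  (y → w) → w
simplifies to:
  w ∨ y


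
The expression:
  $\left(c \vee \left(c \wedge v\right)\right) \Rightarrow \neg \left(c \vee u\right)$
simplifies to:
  $\neg c$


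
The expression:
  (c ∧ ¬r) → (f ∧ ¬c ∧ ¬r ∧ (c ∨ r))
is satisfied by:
  {r: True, c: False}
  {c: False, r: False}
  {c: True, r: True}


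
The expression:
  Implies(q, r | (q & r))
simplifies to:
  r | ~q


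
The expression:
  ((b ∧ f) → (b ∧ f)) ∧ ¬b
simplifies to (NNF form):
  ¬b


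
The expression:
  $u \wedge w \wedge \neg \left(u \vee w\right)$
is never true.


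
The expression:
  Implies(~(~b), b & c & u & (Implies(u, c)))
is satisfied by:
  {u: True, c: True, b: False}
  {u: True, c: False, b: False}
  {c: True, u: False, b: False}
  {u: False, c: False, b: False}
  {b: True, u: True, c: True}


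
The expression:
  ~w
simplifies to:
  ~w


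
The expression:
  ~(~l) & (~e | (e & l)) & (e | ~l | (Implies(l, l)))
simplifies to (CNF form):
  l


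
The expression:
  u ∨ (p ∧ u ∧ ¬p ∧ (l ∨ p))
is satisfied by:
  {u: True}


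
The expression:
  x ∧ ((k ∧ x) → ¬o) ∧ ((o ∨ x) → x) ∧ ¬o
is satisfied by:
  {x: True, o: False}


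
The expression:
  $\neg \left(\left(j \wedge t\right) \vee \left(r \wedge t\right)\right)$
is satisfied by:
  {j: False, t: False, r: False}
  {r: True, j: False, t: False}
  {j: True, r: False, t: False}
  {r: True, j: True, t: False}
  {t: True, r: False, j: False}


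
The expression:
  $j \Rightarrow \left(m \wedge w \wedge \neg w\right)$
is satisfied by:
  {j: False}


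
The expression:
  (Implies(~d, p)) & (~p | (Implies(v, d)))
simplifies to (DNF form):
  d | (p & ~v)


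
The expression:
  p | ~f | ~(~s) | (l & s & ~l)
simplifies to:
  p | s | ~f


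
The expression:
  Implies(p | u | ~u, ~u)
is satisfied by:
  {u: False}


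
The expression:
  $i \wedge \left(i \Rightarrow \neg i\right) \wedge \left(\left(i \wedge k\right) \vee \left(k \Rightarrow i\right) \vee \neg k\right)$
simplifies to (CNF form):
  $\text{False}$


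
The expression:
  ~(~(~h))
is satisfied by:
  {h: False}


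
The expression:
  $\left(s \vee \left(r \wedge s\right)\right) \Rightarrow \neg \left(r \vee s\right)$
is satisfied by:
  {s: False}


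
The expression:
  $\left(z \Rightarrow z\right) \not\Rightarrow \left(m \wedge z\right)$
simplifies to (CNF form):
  $\neg m \vee \neg z$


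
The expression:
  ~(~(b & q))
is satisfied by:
  {b: True, q: True}


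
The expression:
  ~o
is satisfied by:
  {o: False}


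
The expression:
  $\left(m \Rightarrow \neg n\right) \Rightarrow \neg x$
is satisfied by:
  {n: True, m: True, x: False}
  {n: True, m: False, x: False}
  {m: True, n: False, x: False}
  {n: False, m: False, x: False}
  {n: True, x: True, m: True}


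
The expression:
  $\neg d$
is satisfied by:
  {d: False}


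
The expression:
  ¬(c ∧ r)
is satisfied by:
  {c: False, r: False}
  {r: True, c: False}
  {c: True, r: False}


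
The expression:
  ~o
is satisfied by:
  {o: False}


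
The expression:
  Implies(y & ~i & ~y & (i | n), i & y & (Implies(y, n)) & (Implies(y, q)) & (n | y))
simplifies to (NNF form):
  True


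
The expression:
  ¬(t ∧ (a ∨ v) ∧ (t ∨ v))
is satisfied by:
  {v: False, t: False, a: False}
  {a: True, v: False, t: False}
  {v: True, a: False, t: False}
  {a: True, v: True, t: False}
  {t: True, a: False, v: False}


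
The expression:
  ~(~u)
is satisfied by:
  {u: True}


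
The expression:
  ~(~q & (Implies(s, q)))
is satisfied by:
  {q: True, s: True}
  {q: True, s: False}
  {s: True, q: False}


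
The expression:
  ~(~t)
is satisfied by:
  {t: True}


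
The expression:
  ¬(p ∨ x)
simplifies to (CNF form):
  ¬p ∧ ¬x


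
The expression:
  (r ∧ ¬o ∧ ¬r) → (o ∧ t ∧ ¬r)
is always true.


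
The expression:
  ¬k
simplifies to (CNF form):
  ¬k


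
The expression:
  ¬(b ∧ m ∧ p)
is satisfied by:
  {p: False, m: False, b: False}
  {b: True, p: False, m: False}
  {m: True, p: False, b: False}
  {b: True, m: True, p: False}
  {p: True, b: False, m: False}
  {b: True, p: True, m: False}
  {m: True, p: True, b: False}


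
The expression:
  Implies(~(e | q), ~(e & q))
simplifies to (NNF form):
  True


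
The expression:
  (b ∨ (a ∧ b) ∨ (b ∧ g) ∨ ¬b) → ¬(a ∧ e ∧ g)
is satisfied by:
  {g: False, e: False, a: False}
  {a: True, g: False, e: False}
  {e: True, g: False, a: False}
  {a: True, e: True, g: False}
  {g: True, a: False, e: False}
  {a: True, g: True, e: False}
  {e: True, g: True, a: False}


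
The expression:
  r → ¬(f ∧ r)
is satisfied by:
  {r: False, f: False}
  {f: True, r: False}
  {r: True, f: False}


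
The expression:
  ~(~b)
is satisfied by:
  {b: True}


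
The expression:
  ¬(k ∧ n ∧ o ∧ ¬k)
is always true.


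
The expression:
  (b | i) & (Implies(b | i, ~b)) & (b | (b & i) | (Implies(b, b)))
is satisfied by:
  {i: True, b: False}


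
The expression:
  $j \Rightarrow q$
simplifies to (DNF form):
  $q \vee \neg j$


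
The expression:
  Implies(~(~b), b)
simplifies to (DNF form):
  True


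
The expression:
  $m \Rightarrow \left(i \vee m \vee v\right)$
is always true.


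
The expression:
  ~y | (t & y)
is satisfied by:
  {t: True, y: False}
  {y: False, t: False}
  {y: True, t: True}


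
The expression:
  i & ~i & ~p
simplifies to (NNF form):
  False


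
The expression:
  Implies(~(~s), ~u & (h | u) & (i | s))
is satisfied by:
  {h: True, u: False, s: False}
  {u: False, s: False, h: False}
  {h: True, u: True, s: False}
  {u: True, h: False, s: False}
  {s: True, h: True, u: False}


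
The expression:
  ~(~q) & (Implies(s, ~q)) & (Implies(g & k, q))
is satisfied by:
  {q: True, s: False}


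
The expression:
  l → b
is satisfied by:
  {b: True, l: False}
  {l: False, b: False}
  {l: True, b: True}


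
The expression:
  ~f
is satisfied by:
  {f: False}


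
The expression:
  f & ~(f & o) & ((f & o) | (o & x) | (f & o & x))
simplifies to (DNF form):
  False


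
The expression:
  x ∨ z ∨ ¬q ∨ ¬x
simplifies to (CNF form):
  True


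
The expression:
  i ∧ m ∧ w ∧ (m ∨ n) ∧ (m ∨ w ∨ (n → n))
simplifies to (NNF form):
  i ∧ m ∧ w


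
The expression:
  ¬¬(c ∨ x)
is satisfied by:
  {x: True, c: True}
  {x: True, c: False}
  {c: True, x: False}


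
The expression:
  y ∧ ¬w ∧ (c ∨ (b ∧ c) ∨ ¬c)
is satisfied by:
  {y: True, w: False}


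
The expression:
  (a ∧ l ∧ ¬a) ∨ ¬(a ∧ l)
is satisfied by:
  {l: False, a: False}
  {a: True, l: False}
  {l: True, a: False}


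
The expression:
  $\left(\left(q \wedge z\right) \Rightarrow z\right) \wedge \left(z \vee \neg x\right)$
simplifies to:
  $z \vee \neg x$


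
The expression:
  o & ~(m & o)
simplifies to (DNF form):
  o & ~m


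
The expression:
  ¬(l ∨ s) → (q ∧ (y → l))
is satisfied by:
  {l: True, s: True, q: True, y: False}
  {l: True, s: True, q: False, y: False}
  {y: True, l: True, s: True, q: True}
  {y: True, l: True, s: True, q: False}
  {l: True, q: True, s: False, y: False}
  {l: True, q: False, s: False, y: False}
  {l: True, y: True, q: True, s: False}
  {l: True, y: True, q: False, s: False}
  {s: True, q: True, l: False, y: False}
  {s: True, l: False, q: False, y: False}
  {y: True, s: True, q: True, l: False}
  {y: True, s: True, l: False, q: False}
  {q: True, l: False, s: False, y: False}


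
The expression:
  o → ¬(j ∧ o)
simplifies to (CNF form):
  ¬j ∨ ¬o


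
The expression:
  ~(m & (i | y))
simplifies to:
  ~m | (~i & ~y)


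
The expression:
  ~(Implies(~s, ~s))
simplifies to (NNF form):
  False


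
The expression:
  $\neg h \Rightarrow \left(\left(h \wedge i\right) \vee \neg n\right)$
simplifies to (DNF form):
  $h \vee \neg n$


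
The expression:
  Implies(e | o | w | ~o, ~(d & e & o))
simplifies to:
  ~d | ~e | ~o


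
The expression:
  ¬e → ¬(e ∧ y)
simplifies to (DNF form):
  True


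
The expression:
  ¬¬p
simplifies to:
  p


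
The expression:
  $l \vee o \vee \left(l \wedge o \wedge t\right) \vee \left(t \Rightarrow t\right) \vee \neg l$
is always true.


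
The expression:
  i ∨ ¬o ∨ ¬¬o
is always true.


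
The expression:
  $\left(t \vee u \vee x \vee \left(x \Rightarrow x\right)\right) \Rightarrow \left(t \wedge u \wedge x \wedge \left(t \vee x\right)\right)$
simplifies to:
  $t \wedge u \wedge x$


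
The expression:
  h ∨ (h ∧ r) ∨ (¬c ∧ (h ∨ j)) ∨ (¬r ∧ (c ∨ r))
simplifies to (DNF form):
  h ∨ (c ∧ ¬r) ∨ (j ∧ ¬c)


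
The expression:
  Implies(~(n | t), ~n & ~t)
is always true.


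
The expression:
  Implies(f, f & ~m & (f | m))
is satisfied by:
  {m: False, f: False}
  {f: True, m: False}
  {m: True, f: False}


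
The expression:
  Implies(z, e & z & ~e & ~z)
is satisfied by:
  {z: False}


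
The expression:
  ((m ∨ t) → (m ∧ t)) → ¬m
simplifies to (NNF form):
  ¬m ∨ ¬t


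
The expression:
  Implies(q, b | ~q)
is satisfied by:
  {b: True, q: False}
  {q: False, b: False}
  {q: True, b: True}


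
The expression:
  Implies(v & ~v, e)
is always true.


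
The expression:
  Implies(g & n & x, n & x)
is always true.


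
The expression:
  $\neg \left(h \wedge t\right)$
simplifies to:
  $\neg h \vee \neg t$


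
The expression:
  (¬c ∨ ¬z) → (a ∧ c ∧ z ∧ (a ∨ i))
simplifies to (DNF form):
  c ∧ z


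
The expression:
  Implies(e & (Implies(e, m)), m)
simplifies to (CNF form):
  True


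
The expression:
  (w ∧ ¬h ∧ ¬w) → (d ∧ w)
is always true.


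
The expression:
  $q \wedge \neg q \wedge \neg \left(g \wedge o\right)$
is never true.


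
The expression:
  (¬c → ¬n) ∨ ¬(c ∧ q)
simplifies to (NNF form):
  True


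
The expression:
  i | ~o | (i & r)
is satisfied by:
  {i: True, o: False}
  {o: False, i: False}
  {o: True, i: True}


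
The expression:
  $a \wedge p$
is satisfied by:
  {a: True, p: True}


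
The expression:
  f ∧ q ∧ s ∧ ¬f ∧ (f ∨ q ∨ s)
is never true.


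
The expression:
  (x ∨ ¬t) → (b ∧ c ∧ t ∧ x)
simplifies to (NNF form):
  t ∧ (b ∨ ¬x) ∧ (c ∨ ¬x)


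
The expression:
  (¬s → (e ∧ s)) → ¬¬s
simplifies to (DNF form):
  True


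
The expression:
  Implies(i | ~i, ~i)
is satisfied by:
  {i: False}


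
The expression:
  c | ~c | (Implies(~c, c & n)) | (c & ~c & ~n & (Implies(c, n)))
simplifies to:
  True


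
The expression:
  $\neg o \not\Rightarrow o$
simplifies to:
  $\neg o$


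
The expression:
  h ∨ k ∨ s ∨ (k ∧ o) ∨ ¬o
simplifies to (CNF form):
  h ∨ k ∨ s ∨ ¬o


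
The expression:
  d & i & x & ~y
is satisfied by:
  {i: True, d: True, x: True, y: False}


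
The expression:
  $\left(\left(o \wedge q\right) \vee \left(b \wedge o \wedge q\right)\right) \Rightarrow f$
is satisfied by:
  {f: True, q: False, o: False}
  {f: False, q: False, o: False}
  {o: True, f: True, q: False}
  {o: True, f: False, q: False}
  {q: True, f: True, o: False}
  {q: True, f: False, o: False}
  {q: True, o: True, f: True}


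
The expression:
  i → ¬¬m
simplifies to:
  m ∨ ¬i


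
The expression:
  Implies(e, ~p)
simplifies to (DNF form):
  ~e | ~p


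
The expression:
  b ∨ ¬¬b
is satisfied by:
  {b: True}


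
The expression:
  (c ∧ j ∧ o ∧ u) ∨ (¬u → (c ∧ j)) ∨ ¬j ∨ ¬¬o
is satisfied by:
  {o: True, c: True, u: True, j: False}
  {o: True, c: True, u: False, j: False}
  {o: True, u: True, c: False, j: False}
  {o: True, u: False, c: False, j: False}
  {c: True, u: True, o: False, j: False}
  {c: True, u: False, o: False, j: False}
  {u: True, o: False, c: False, j: False}
  {u: False, o: False, c: False, j: False}
  {j: True, o: True, c: True, u: True}
  {j: True, o: True, c: True, u: False}
  {j: True, o: True, u: True, c: False}
  {j: True, o: True, u: False, c: False}
  {j: True, c: True, u: True, o: False}
  {j: True, c: True, u: False, o: False}
  {j: True, u: True, c: False, o: False}


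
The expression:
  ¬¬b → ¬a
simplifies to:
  ¬a ∨ ¬b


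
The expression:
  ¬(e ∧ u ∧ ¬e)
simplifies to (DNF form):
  True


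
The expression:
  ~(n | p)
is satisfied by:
  {n: False, p: False}


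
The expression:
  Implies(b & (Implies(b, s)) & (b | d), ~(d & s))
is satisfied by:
  {s: False, d: False, b: False}
  {b: True, s: False, d: False}
  {d: True, s: False, b: False}
  {b: True, d: True, s: False}
  {s: True, b: False, d: False}
  {b: True, s: True, d: False}
  {d: True, s: True, b: False}


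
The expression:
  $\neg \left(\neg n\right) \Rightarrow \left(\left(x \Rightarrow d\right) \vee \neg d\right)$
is always true.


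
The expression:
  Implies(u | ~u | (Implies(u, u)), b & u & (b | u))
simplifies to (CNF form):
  b & u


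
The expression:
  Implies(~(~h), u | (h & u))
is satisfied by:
  {u: True, h: False}
  {h: False, u: False}
  {h: True, u: True}


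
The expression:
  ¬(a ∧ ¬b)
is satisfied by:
  {b: True, a: False}
  {a: False, b: False}
  {a: True, b: True}


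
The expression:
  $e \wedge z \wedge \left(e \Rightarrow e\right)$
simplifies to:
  $e \wedge z$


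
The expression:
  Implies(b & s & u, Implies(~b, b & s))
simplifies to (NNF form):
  True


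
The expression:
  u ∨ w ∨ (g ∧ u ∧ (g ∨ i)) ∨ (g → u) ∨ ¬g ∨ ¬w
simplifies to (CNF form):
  True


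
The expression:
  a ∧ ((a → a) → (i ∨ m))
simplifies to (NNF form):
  a ∧ (i ∨ m)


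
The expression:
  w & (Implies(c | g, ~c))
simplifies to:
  w & ~c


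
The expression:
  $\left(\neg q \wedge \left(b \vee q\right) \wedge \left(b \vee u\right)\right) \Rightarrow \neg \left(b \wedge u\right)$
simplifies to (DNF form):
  $q \vee \neg b \vee \neg u$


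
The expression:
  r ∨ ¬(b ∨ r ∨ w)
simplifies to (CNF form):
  (r ∨ ¬b) ∧ (r ∨ ¬w)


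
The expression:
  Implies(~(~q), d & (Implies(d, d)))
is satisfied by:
  {d: True, q: False}
  {q: False, d: False}
  {q: True, d: True}


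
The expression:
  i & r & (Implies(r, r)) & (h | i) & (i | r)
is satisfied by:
  {r: True, i: True}


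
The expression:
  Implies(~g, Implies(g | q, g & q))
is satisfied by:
  {g: True, q: False}
  {q: False, g: False}
  {q: True, g: True}


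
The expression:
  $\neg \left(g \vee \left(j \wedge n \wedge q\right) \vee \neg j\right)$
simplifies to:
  $j \wedge \neg g \wedge \left(\neg n \vee \neg q\right)$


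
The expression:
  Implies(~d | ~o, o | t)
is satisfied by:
  {t: True, o: True}
  {t: True, o: False}
  {o: True, t: False}


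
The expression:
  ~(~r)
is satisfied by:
  {r: True}


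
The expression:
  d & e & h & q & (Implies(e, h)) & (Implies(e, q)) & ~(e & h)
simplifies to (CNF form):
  False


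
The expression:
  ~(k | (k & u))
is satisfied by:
  {k: False}


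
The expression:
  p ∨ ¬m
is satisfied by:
  {p: True, m: False}
  {m: False, p: False}
  {m: True, p: True}


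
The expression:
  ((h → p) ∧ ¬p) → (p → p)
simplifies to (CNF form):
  True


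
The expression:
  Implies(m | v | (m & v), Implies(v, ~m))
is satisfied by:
  {m: False, v: False}
  {v: True, m: False}
  {m: True, v: False}


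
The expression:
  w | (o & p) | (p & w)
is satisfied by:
  {o: True, w: True, p: True}
  {o: True, w: True, p: False}
  {w: True, p: True, o: False}
  {w: True, p: False, o: False}
  {o: True, p: True, w: False}


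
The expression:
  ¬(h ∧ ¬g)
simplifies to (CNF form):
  g ∨ ¬h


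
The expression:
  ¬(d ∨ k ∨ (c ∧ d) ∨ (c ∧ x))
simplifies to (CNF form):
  ¬d ∧ ¬k ∧ (¬c ∨ ¬x)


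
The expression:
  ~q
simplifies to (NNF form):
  ~q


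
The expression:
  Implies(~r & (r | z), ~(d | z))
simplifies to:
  r | ~z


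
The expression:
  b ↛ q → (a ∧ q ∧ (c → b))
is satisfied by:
  {q: True, b: False}
  {b: False, q: False}
  {b: True, q: True}


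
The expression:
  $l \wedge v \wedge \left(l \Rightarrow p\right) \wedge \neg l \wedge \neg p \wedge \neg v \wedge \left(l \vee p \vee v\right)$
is never true.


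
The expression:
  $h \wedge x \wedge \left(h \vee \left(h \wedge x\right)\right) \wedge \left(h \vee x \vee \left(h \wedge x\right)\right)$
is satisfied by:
  {h: True, x: True}


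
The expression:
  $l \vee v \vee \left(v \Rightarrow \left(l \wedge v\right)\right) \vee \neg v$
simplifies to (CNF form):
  $\text{True}$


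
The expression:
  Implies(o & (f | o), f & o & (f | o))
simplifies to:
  f | ~o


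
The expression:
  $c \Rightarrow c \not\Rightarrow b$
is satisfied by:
  {c: False, b: False}
  {b: True, c: False}
  {c: True, b: False}


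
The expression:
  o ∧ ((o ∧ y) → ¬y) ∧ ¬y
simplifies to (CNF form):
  o ∧ ¬y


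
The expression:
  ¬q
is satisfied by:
  {q: False}


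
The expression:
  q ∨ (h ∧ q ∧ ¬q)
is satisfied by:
  {q: True}


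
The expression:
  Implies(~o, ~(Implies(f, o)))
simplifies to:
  f | o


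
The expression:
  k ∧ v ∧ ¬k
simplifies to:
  False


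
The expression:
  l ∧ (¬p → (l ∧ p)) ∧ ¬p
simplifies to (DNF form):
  False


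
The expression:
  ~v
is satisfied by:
  {v: False}


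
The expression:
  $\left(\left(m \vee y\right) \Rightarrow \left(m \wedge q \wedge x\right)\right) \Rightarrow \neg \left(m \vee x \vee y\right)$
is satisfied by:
  {y: True, q: False, x: False, m: False}
  {m: False, q: False, y: False, x: False}
  {m: True, y: True, q: False, x: False}
  {m: True, q: False, y: False, x: False}
  {y: True, q: True, m: False, x: False}
  {q: True, m: False, y: False, x: False}
  {m: True, q: True, y: True, x: False}
  {m: True, q: True, y: False, x: False}
  {x: True, y: True, m: False, q: False}
  {x: True, y: True, m: True, q: False}
  {x: True, m: True, q: False, y: False}
  {x: True, y: True, q: True, m: False}


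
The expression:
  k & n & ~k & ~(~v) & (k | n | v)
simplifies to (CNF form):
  False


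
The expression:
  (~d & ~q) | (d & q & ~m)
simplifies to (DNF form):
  (q & ~q) | (~d & ~q) | (d & q & ~m) | (d & q & ~q) | (d & ~d & ~m) | (d & ~d & ~q) | (q & ~m & ~q) | (~d & ~m & ~q)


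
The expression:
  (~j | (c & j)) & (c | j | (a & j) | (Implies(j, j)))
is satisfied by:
  {c: True, j: False}
  {j: False, c: False}
  {j: True, c: True}


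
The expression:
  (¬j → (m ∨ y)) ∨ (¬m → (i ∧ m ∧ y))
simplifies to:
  j ∨ m ∨ y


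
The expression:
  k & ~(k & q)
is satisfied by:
  {k: True, q: False}


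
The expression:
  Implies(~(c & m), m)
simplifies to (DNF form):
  m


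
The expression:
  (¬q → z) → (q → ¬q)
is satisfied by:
  {q: False}


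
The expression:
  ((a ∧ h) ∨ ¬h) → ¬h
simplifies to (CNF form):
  ¬a ∨ ¬h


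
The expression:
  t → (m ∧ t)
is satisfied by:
  {m: True, t: False}
  {t: False, m: False}
  {t: True, m: True}


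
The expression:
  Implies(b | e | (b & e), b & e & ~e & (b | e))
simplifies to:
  ~b & ~e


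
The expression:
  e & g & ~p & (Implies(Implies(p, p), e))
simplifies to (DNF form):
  e & g & ~p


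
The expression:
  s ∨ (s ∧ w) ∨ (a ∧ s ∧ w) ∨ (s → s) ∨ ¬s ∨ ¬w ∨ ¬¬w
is always true.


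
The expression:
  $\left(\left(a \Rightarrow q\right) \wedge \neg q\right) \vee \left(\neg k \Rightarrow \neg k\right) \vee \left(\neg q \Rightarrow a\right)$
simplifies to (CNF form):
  $\text{True}$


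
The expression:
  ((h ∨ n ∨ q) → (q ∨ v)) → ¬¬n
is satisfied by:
  {n: True, h: True, v: False, q: False}
  {n: True, h: False, v: False, q: False}
  {n: True, q: True, h: True, v: False}
  {n: True, q: True, h: False, v: False}
  {n: True, v: True, h: True, q: False}
  {n: True, v: True, h: False, q: False}
  {n: True, v: True, q: True, h: True}
  {n: True, v: True, q: True, h: False}
  {h: True, n: False, v: False, q: False}


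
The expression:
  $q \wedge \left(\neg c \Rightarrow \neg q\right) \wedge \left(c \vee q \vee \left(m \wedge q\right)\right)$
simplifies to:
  $c \wedge q$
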